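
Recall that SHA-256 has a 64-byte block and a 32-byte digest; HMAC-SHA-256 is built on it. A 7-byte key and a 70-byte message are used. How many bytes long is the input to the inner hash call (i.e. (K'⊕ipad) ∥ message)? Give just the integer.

134

Key is 7 ≤ 64 bytes, zero-padded: |K'| = 64.
Inner input = (K'⊕ipad) ∥ m → 64 + 70 = 134 bytes.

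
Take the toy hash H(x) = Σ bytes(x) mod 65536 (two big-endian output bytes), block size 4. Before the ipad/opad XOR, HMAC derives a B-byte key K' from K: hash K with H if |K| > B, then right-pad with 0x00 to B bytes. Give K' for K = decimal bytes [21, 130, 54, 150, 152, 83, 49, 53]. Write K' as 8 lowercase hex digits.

02b40000

|K| = 8 > B = 4, so first hash the key.
H(K): sum = 21+130+54+150+152+83+49+53 = 692 → 02 b4.
Zero-pad H(K) = 02 b4 to 4 bytes: K' = 02 b4 00 00.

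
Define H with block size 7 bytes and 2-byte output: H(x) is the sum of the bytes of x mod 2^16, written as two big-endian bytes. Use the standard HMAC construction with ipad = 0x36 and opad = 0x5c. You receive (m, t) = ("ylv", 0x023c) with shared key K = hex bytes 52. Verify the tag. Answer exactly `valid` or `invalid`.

Key hex bytes 52 is 1 byte ≤ B = 7; zero-pad to 7 bytes: K' = 52 00 00 00 00 00 00.
K' ⊕ ipad = 64 36 36 36 36 36 36; K' ⊕ opad = 0e 5c 5c 5c 5c 5c 5c.
Inner hash: sum = 100+54+54+54+54+54+54+121+108+118 = 771 → 03 03.
Outer hash (recomputed tag): sum = 14+92+92+92+92+92+92+3+3 = 572 → 02 3c.
Recomputed tag = 023c; claimed = 023c → match.

valid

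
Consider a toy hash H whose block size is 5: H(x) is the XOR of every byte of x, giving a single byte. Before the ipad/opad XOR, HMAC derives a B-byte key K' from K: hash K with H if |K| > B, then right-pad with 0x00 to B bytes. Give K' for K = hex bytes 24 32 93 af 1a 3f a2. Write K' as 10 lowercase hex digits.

ad00000000

|K| = 7 > B = 5, so first hash the key.
H(K): XOR 24⊕32⊕93⊕af⊕1a⊕3f⊕a2 = ad.
Zero-pad H(K) = ad to 5 bytes: K' = ad 00 00 00 00.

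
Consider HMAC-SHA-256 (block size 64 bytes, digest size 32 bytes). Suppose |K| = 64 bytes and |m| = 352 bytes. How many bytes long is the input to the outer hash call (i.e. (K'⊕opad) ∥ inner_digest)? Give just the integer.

Key is 64 ≤ 64 bytes, zero-padded: |K'| = 64.
Outer input = (K'⊕opad) ∥ H(inner) → 64 + 32 = 96 bytes.

96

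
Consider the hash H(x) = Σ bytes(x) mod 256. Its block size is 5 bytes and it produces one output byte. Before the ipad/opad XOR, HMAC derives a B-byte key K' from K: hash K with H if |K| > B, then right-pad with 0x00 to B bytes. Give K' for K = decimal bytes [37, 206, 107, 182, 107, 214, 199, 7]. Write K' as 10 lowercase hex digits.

2300000000

|K| = 8 > B = 5, so first hash the key.
H(K): sum = 37+206+107+182+107+214+199+7 = 1059; mod 256 = 35 → 23.
Zero-pad H(K) = 23 to 5 bytes: K' = 23 00 00 00 00.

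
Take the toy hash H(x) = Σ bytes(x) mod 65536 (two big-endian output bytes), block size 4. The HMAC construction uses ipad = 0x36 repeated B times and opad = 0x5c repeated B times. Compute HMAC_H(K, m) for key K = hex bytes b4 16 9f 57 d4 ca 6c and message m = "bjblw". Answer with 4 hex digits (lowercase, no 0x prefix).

Key hex bytes b4 16 9f 57 d4 ca 6c is 7 bytes > B = 4, so hash it first: H(key) = 03 ca, then zero-pad to 4 bytes: K' = 03 ca 00 00.
K' ⊕ ipad = 35 fc 36 36.  K' ⊕ opad = 5f 96 5c 5c.
Inner input = (K'⊕ipad) ∥ m = 35 fc 36 36 ∥ 62 6a 62 6c 77.
Inner hash: sum = 53+252+54+54+98+106+98+108+119 = 942 → 03 ae.
Outer input = (K'⊕opad) ∥ inner = 5f 96 5c 5c ∥ 03 ae.
Outer hash (tag): sum = 95+150+92+92+3+174 = 606 → 02 5e.

025e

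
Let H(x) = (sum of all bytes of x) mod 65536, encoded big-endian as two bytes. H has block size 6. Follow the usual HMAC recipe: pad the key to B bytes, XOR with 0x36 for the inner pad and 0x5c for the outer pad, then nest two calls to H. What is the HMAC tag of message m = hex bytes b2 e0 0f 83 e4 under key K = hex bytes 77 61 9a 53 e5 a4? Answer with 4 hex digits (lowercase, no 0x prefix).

Key hex bytes 77 61 9a 53 e5 a4 is exactly B = 6 bytes: K' = 77 61 9a 53 e5 a4.
K' ⊕ ipad = 41 57 ac 65 d3 92.  K' ⊕ opad = 2b 3d c6 0f b9 f8.
Inner input = (K'⊕ipad) ∥ m = 41 57 ac 65 d3 92 ∥ b2 e0 0f 83 e4.
Inner hash: sum = 65+87+172+101+211+146+178+224+15+131+228 = 1558 → 06 16.
Outer input = (K'⊕opad) ∥ inner = 2b 3d c6 0f b9 f8 ∥ 06 16.
Outer hash (tag): sum = 43+61+198+15+185+248+6+22 = 778 → 03 0a.

030a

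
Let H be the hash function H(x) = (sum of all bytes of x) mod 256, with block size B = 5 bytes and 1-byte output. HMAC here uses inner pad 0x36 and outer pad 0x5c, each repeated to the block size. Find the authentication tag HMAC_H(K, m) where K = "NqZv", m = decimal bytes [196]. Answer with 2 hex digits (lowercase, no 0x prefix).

Key "NqZv" = 4e 71 5a 76 is 4 bytes ≤ B = 5; zero-pad to 5 bytes: K' = 4e 71 5a 76 00.
K' ⊕ ipad = 78 47 6c 40 36.  K' ⊕ opad = 12 2d 06 2a 5c.
Inner input = (K'⊕ipad) ∥ m = 78 47 6c 40 36 ∥ c4.
Inner hash: sum = 120+71+108+64+54+196 = 613; mod 256 = 101 → 65.
Outer input = (K'⊕opad) ∥ inner = 12 2d 06 2a 5c ∥ 65.
Outer hash (tag): sum = 18+45+6+42+92+101 = 304; mod 256 = 48 → 30.

30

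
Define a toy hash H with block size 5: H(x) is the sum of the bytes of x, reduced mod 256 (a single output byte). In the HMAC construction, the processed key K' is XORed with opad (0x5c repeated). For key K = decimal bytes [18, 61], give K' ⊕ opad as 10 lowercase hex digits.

4e615c5c5c

Key decimal bytes [18, 61] = 12 3d is 2 bytes ≤ B = 5; zero-pad to 5 bytes: K' = 12 3d 00 00 00.
XOR each byte with 0x5c: 12⊕5c=4e, 3d⊕5c=61, 00⊕5c=5c, 00⊕5c=5c, 00⊕5c=5c.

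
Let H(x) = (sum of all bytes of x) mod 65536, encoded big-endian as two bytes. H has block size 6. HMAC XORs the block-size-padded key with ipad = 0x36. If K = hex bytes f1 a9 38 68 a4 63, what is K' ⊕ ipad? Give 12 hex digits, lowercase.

Key hex bytes f1 a9 38 68 a4 63 is exactly B = 6 bytes: K' = f1 a9 38 68 a4 63.
XOR each byte with 0x36: f1⊕36=c7, a9⊕36=9f, 38⊕36=0e, 68⊕36=5e, a4⊕36=92, 63⊕36=55.

c79f0e5e9255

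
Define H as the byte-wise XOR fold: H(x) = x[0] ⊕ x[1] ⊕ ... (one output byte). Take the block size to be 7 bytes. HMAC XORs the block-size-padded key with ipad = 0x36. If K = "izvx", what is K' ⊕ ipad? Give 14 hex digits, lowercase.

5f4c404e363636

Key "izvx" = 69 7a 76 78 is 4 bytes ≤ B = 7; zero-pad to 7 bytes: K' = 69 7a 76 78 00 00 00.
XOR each byte with 0x36: 69⊕36=5f, 7a⊕36=4c, 76⊕36=40, 78⊕36=4e, 00⊕36=36, 00⊕36=36, 00⊕36=36.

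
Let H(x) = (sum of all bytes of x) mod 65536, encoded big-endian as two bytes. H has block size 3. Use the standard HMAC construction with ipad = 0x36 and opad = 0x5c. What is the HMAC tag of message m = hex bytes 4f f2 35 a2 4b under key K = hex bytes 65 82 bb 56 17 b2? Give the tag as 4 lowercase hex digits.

021e

Key hex bytes 65 82 bb 56 17 b2 is 6 bytes > B = 3, so hash it first: H(key) = 02 c1, then zero-pad to 3 bytes: K' = 02 c1 00.
K' ⊕ ipad = 34 f7 36.  K' ⊕ opad = 5e 9d 5c.
Inner input = (K'⊕ipad) ∥ m = 34 f7 36 ∥ 4f f2 35 a2 4b.
Inner hash: sum = 52+247+54+79+242+53+162+75 = 964 → 03 c4.
Outer input = (K'⊕opad) ∥ inner = 5e 9d 5c ∥ 03 c4.
Outer hash (tag): sum = 94+157+92+3+196 = 542 → 02 1e.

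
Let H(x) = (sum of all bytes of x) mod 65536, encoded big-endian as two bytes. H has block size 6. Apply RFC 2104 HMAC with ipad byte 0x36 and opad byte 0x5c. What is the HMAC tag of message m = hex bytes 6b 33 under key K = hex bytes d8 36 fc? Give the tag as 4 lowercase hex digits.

039c

Key hex bytes d8 36 fc is 3 bytes ≤ B = 6; zero-pad to 6 bytes: K' = d8 36 fc 00 00 00.
K' ⊕ ipad = ee 00 ca 36 36 36.  K' ⊕ opad = 84 6a a0 5c 5c 5c.
Inner input = (K'⊕ipad) ∥ m = ee 00 ca 36 36 36 ∥ 6b 33.
Inner hash: sum = 238+0+202+54+54+54+107+51 = 760 → 02 f8.
Outer input = (K'⊕opad) ∥ inner = 84 6a a0 5c 5c 5c ∥ 02 f8.
Outer hash (tag): sum = 132+106+160+92+92+92+2+248 = 924 → 03 9c.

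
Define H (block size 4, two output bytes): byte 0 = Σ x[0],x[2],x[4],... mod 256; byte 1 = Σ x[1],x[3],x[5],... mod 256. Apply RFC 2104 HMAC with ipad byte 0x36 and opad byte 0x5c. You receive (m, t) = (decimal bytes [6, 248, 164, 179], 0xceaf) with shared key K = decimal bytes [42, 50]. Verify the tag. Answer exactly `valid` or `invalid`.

valid

Key decimal bytes [42, 50] = 2a 32 is 2 bytes ≤ B = 4; zero-pad to 4 bytes: K' = 2a 32 00 00.
K' ⊕ ipad = 1c 04 36 36; K' ⊕ opad = 76 6e 5c 5c.
Inner hash: even-index sum = 252 mod 256 = 252; odd-index sum = 485 mod 256 = 229 → fc e5.
Outer hash (recomputed tag): even-index sum = 462 mod 256 = 206; odd-index sum = 431 mod 256 = 175 → ce af.
Recomputed tag = ceaf; claimed = ceaf → match.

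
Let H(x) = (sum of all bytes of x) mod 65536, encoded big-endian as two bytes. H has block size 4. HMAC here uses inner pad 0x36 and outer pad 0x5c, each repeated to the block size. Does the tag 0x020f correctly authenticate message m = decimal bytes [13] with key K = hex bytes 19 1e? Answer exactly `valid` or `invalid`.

valid

Key hex bytes 19 1e is 2 bytes ≤ B = 4; zero-pad to 4 bytes: K' = 19 1e 00 00.
K' ⊕ ipad = 2f 28 36 36; K' ⊕ opad = 45 42 5c 5c.
Inner hash: sum = 47+40+54+54+13 = 208 → 00 d0.
Outer hash (recomputed tag): sum = 69+66+92+92+0+208 = 527 → 02 0f.
Recomputed tag = 020f; claimed = 020f → match.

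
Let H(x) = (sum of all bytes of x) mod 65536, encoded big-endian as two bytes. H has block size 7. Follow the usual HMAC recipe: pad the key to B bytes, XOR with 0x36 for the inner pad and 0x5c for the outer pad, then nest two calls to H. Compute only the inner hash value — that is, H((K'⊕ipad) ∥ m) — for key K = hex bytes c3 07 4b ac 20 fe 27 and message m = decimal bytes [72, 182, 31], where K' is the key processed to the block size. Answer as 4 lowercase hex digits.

Key hex bytes c3 07 4b ac 20 fe 27 is exactly B = 7 bytes: K' = c3 07 4b ac 20 fe 27.
K' ⊕ ipad = f5 31 7d 9a 16 c8 11.
Inner input = f5 31 7d 9a 16 c8 11 ∥ 48 b6 1f.
Inner hash: sum = 245+49+125+154+22+200+17+72+182+31 = 1097 → 04 49.

0449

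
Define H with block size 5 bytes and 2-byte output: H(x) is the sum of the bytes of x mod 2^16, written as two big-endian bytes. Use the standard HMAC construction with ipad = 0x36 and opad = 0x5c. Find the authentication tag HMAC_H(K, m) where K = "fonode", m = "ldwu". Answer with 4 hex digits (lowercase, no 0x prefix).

Key "fonode" = 66 6f 6e 6f 64 65 is 6 bytes > B = 5, so hash it first: H(key) = 02 7b, then zero-pad to 5 bytes: K' = 02 7b 00 00 00.
K' ⊕ ipad = 34 4d 36 36 36.  K' ⊕ opad = 5e 27 5c 5c 5c.
Inner input = (K'⊕ipad) ∥ m = 34 4d 36 36 36 ∥ 6c 64 77 75.
Inner hash: sum = 52+77+54+54+54+108+100+119+117 = 735 → 02 df.
Outer input = (K'⊕opad) ∥ inner = 5e 27 5c 5c 5c ∥ 02 df.
Outer hash (tag): sum = 94+39+92+92+92+2+223 = 634 → 02 7a.

027a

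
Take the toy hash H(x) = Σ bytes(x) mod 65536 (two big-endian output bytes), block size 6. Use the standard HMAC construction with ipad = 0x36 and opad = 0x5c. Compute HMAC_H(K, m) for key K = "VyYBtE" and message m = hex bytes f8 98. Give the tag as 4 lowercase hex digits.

016d

Key "VyYBtE" = 56 79 59 42 74 45 is exactly B = 6 bytes: K' = 56 79 59 42 74 45.
K' ⊕ ipad = 60 4f 6f 74 42 73.  K' ⊕ opad = 0a 25 05 1e 28 19.
Inner input = (K'⊕ipad) ∥ m = 60 4f 6f 74 42 73 ∥ f8 98.
Inner hash: sum = 96+79+111+116+66+115+248+152 = 983 → 03 d7.
Outer input = (K'⊕opad) ∥ inner = 0a 25 05 1e 28 19 ∥ 03 d7.
Outer hash (tag): sum = 10+37+5+30+40+25+3+215 = 365 → 01 6d.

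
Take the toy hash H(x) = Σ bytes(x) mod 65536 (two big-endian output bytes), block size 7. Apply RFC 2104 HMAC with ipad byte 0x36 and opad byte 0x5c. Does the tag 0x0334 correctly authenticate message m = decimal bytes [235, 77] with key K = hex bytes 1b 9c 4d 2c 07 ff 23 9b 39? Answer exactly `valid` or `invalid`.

valid

Key hex bytes 1b 9c 4d 2c 07 ff 23 9b 39 is 9 bytes > B = 7, so hash it first: H(key) = 03 2d, then zero-pad to 7 bytes: K' = 03 2d 00 00 00 00 00.
K' ⊕ ipad = 35 1b 36 36 36 36 36; K' ⊕ opad = 5f 71 5c 5c 5c 5c 5c.
Inner hash: sum = 53+27+54+54+54+54+54+235+77 = 662 → 02 96.
Outer hash (recomputed tag): sum = 95+113+92+92+92+92+92+2+150 = 820 → 03 34.
Recomputed tag = 0334; claimed = 0334 → match.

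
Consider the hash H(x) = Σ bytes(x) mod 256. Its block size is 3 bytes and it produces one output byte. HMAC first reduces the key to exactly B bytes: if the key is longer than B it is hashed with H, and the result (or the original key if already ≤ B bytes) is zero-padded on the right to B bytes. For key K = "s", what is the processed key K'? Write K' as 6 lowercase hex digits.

Key "s" = 73 is 1 byte ≤ B = 3; zero-pad to 3 bytes: K' = 73 00 00.

730000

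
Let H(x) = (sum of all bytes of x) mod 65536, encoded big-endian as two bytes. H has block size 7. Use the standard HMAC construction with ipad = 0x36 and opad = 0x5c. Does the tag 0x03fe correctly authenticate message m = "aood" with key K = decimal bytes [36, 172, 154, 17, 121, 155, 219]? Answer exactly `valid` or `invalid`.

valid

Key decimal bytes [36, 172, 154, 17, 121, 155, 219] = 24 ac 9a 11 79 9b db is exactly B = 7 bytes: K' = 24 ac 9a 11 79 9b db.
K' ⊕ ipad = 12 9a ac 27 4f ad ed; K' ⊕ opad = 78 f0 c6 4d 25 c7 87.
Inner hash: sum = 18+154+172+39+79+173+237+97+111+111+100 = 1291 → 05 0b.
Outer hash (recomputed tag): sum = 120+240+198+77+37+199+135+5+11 = 1022 → 03 fe.
Recomputed tag = 03fe; claimed = 03fe → match.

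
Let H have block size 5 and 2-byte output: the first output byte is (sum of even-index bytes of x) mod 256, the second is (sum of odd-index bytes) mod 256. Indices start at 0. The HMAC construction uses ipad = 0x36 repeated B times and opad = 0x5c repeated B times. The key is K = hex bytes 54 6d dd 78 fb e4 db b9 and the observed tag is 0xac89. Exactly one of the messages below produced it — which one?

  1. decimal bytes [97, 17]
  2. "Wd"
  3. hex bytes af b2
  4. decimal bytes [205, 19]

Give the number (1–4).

Key hex bytes 54 6d dd 78 fb e4 db b9 is 8 bytes > B = 5, so hash it first: H(key) = 07 82, then zero-pad to 5 bytes: K' = 07 82 00 00 00.
K' ⊕ ipad = 31 b4 36 36 36; K' ⊕ opad = 5b de 5c 5c 5c.
m1: inner = H(31 b4 36 36 36 61 11) = ae 4b; tag = H(5b de 5c 5c 5c ae 4b) = 5ee8
m2: inner = H(31 b4 36 36 36 57 64) = 01 41; tag = H(5b de 5c 5c 5c 01 41) = 543b
m3: inner = H(31 b4 36 36 36 af b2) = 4f 99; tag = H(5b de 5c 5c 5c 4f 99) = ac89 ← matches
m4: inner = H(31 b4 36 36 36 cd 13) = b0 b7; tag = H(5b de 5c 5c 5c b0 b7) = caea

3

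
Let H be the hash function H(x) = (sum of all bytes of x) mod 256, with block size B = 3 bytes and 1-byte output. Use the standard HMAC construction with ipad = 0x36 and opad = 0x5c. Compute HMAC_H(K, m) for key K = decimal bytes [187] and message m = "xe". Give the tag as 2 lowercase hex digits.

Key decimal bytes [187] = bb is 1 byte ≤ B = 3; zero-pad to 3 bytes: K' = bb 00 00.
K' ⊕ ipad = 8d 36 36.  K' ⊕ opad = e7 5c 5c.
Inner input = (K'⊕ipad) ∥ m = 8d 36 36 ∥ 78 65.
Inner hash: sum = 141+54+54+120+101 = 470; mod 256 = 214 → d6.
Outer input = (K'⊕opad) ∥ inner = e7 5c 5c ∥ d6.
Outer hash (tag): sum = 231+92+92+214 = 629; mod 256 = 117 → 75.

75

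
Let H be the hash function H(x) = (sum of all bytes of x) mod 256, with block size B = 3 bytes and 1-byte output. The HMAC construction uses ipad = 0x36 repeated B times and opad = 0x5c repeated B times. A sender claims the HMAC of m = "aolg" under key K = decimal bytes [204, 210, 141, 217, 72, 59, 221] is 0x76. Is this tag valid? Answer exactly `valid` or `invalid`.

Key decimal bytes [204, 210, 141, 217, 72, 59, 221] = cc d2 8d d9 48 3b dd is 7 bytes > B = 3, so hash it first: H(key) = 64, then zero-pad to 3 bytes: K' = 64 00 00.
K' ⊕ ipad = 52 36 36; K' ⊕ opad = 38 5c 5c.
Inner hash: sum = 82+54+54+97+111+108+103 = 609; mod 256 = 97 → 61.
Outer hash (recomputed tag): sum = 56+92+92+97 = 337; mod 256 = 81 → 51.
Recomputed tag = 51; claimed = 76 → mismatch.

invalid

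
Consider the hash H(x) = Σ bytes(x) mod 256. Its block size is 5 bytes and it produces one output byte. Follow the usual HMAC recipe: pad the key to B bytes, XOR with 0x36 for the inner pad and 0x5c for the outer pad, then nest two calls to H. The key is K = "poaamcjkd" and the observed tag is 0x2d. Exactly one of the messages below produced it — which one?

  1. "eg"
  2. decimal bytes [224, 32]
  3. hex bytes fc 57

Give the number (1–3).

Key "poaamcjkd" = 70 6f 61 61 6d 63 6a 6b 64 is 9 bytes > B = 5, so hash it first: H(key) = aa, then zero-pad to 5 bytes: K' = aa 00 00 00 00.
K' ⊕ ipad = 9c 36 36 36 36; K' ⊕ opad = f6 5c 5c 5c 5c.
m1: inner = H(9c 36 36 36 36 65 67) = 40; tag = H(f6 5c 5c 5c 5c 40) = a6
m2: inner = H(9c 36 36 36 36 e0 20) = 74; tag = H(f6 5c 5c 5c 5c 74) = da
m3: inner = H(9c 36 36 36 36 fc 57) = c7; tag = H(f6 5c 5c 5c 5c c7) = 2d ← matches

3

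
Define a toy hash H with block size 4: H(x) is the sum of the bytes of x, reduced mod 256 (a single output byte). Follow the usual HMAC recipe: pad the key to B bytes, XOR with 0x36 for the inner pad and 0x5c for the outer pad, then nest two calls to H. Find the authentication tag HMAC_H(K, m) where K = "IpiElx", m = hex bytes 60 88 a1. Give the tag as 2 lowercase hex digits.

Key "IpiElx" = 49 70 69 45 6c 78 is 6 bytes > B = 4, so hash it first: H(key) = 4b, then zero-pad to 4 bytes: K' = 4b 00 00 00.
K' ⊕ ipad = 7d 36 36 36.  K' ⊕ opad = 17 5c 5c 5c.
Inner input = (K'⊕ipad) ∥ m = 7d 36 36 36 ∥ 60 88 a1.
Inner hash: sum = 125+54+54+54+96+136+161 = 680; mod 256 = 168 → a8.
Outer input = (K'⊕opad) ∥ inner = 17 5c 5c 5c ∥ a8.
Outer hash (tag): sum = 23+92+92+92+168 = 467; mod 256 = 211 → d3.

d3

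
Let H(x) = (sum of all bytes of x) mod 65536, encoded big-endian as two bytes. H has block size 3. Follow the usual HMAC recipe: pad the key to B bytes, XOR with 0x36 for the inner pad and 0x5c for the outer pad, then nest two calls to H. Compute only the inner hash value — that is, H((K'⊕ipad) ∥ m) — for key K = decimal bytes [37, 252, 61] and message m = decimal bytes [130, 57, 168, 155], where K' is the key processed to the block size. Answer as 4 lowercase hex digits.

02e6

Key decimal bytes [37, 252, 61] = 25 fc 3d is exactly B = 3 bytes: K' = 25 fc 3d.
K' ⊕ ipad = 13 ca 0b.
Inner input = 13 ca 0b ∥ 82 39 a8 9b.
Inner hash: sum = 19+202+11+130+57+168+155 = 742 → 02 e6.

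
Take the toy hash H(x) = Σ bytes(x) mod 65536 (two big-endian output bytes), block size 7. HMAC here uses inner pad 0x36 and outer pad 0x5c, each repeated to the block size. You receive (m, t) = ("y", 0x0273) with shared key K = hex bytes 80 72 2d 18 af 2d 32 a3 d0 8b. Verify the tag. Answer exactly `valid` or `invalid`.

valid

Key hex bytes 80 72 2d 18 af 2d 32 a3 d0 8b is 10 bytes > B = 7, so hash it first: H(key) = 04 43, then zero-pad to 7 bytes: K' = 04 43 00 00 00 00 00.
K' ⊕ ipad = 32 75 36 36 36 36 36; K' ⊕ opad = 58 1f 5c 5c 5c 5c 5c.
Inner hash: sum = 50+117+54+54+54+54+54+121 = 558 → 02 2e.
Outer hash (recomputed tag): sum = 88+31+92+92+92+92+92+2+46 = 627 → 02 73.
Recomputed tag = 0273; claimed = 0273 → match.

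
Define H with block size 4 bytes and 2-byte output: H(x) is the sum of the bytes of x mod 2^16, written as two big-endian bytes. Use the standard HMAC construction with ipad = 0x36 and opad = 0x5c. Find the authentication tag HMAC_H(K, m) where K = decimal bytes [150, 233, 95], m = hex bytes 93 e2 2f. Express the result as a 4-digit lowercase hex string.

Key decimal bytes [150, 233, 95] = 96 e9 5f is 3 bytes ≤ B = 4; zero-pad to 4 bytes: K' = 96 e9 5f 00.
K' ⊕ ipad = a0 df 69 36.  K' ⊕ opad = ca b5 03 5c.
Inner input = (K'⊕ipad) ∥ m = a0 df 69 36 ∥ 93 e2 2f.
Inner hash: sum = 160+223+105+54+147+226+47 = 962 → 03 c2.
Outer input = (K'⊕opad) ∥ inner = ca b5 03 5c ∥ 03 c2.
Outer hash (tag): sum = 202+181+3+92+3+194 = 675 → 02 a3.

02a3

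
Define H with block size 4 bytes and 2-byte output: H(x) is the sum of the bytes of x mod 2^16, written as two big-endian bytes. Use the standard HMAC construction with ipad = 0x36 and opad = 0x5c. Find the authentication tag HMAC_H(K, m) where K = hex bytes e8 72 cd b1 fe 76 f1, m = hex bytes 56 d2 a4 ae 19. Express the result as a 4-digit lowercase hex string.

Key hex bytes e8 72 cd b1 fe 76 f1 is 7 bytes > B = 4, so hash it first: H(key) = 05 3d, then zero-pad to 4 bytes: K' = 05 3d 00 00.
K' ⊕ ipad = 33 0b 36 36.  K' ⊕ opad = 59 61 5c 5c.
Inner input = (K'⊕ipad) ∥ m = 33 0b 36 36 ∥ 56 d2 a4 ae 19.
Inner hash: sum = 51+11+54+54+86+210+164+174+25 = 829 → 03 3d.
Outer input = (K'⊕opad) ∥ inner = 59 61 5c 5c ∥ 03 3d.
Outer hash (tag): sum = 89+97+92+92+3+61 = 434 → 01 b2.

01b2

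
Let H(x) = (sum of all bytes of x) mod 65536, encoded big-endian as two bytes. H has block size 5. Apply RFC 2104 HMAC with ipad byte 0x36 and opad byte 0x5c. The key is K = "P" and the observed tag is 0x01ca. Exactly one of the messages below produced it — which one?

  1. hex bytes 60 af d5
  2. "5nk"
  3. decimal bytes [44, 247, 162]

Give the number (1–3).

2

Key "P" = 50 is 1 byte ≤ B = 5; zero-pad to 5 bytes: K' = 50 00 00 00 00.
K' ⊕ ipad = 66 36 36 36 36; K' ⊕ opad = 0c 5c 5c 5c 5c.
m1: inner = H(66 36 36 36 36 60 af d5) = 03 22; tag = H(0c 5c 5c 5c 5c 03 22) = 01a1
m2: inner = H(66 36 36 36 36 35 6e 6b) = 02 4c; tag = H(0c 5c 5c 5c 5c 02 4c) = 01ca ← matches
m3: inner = H(66 36 36 36 36 2c f7 a2) = 03 03; tag = H(0c 5c 5c 5c 5c 03 03) = 0182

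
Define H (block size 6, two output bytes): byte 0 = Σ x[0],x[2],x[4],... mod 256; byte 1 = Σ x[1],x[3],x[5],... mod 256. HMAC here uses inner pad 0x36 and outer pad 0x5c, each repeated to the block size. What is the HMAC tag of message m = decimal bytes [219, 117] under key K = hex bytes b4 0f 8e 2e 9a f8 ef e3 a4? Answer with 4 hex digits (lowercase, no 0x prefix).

8b0b

Key hex bytes b4 0f 8e 2e 9a f8 ef e3 a4 is 9 bytes > B = 6, so hash it first: H(key) = 6f 18, then zero-pad to 6 bytes: K' = 6f 18 00 00 00 00.
K' ⊕ ipad = 59 2e 36 36 36 36.  K' ⊕ opad = 33 44 5c 5c 5c 5c.
Inner input = (K'⊕ipad) ∥ m = 59 2e 36 36 36 36 ∥ db 75.
Inner hash: even-index sum = 416 mod 256 = 160; odd-index sum = 271 mod 256 = 15 → a0 0f.
Outer input = (K'⊕opad) ∥ inner = 33 44 5c 5c 5c 5c ∥ a0 0f.
Outer hash (tag): even-index sum = 395 mod 256 = 139; odd-index sum = 267 mod 256 = 11 → 8b 0b.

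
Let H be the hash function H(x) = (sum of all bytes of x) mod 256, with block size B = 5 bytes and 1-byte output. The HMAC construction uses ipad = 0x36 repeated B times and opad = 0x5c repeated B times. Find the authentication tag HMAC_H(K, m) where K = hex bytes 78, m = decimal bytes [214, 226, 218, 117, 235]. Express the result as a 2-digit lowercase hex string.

ac

Key hex bytes 78 is 1 byte ≤ B = 5; zero-pad to 5 bytes: K' = 78 00 00 00 00.
K' ⊕ ipad = 4e 36 36 36 36.  K' ⊕ opad = 24 5c 5c 5c 5c.
Inner input = (K'⊕ipad) ∥ m = 4e 36 36 36 36 ∥ d6 e2 da 75 eb.
Inner hash: sum = 78+54+54+54+54+214+226+218+117+235 = 1304; mod 256 = 24 → 18.
Outer input = (K'⊕opad) ∥ inner = 24 5c 5c 5c 5c ∥ 18.
Outer hash (tag): sum = 36+92+92+92+92+24 = 428; mod 256 = 172 → ac.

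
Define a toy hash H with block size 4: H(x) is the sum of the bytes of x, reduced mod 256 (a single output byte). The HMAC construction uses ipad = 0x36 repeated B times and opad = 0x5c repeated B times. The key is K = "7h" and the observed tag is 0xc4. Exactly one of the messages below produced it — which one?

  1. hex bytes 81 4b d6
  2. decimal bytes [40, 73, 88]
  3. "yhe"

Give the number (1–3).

Key "7h" = 37 68 is 2 bytes ≤ B = 4; zero-pad to 4 bytes: K' = 37 68 00 00.
K' ⊕ ipad = 01 5e 36 36; K' ⊕ opad = 6b 34 5c 5c.
m1: inner = H(01 5e 36 36 81 4b d6) = 6d; tag = H(6b 34 5c 5c 6d) = c4 ← matches
m2: inner = H(01 5e 36 36 28 49 58) = 94; tag = H(6b 34 5c 5c 94) = eb
m3: inner = H(01 5e 36 36 79 68 65) = 11; tag = H(6b 34 5c 5c 11) = 68

1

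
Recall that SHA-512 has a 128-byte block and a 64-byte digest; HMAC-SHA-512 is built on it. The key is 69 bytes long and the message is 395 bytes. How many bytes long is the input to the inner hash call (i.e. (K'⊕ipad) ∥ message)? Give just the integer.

523

Key is 69 ≤ 128 bytes, zero-padded: |K'| = 128.
Inner input = (K'⊕ipad) ∥ m → 128 + 395 = 523 bytes.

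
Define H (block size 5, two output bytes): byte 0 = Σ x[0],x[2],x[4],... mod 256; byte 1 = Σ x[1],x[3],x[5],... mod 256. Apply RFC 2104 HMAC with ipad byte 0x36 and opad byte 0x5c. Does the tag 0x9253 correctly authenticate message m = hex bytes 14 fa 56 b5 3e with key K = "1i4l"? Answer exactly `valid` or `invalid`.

Key "1i4l" = 31 69 34 6c is 4 bytes ≤ B = 5; zero-pad to 5 bytes: K' = 31 69 34 6c 00.
K' ⊕ ipad = 07 5f 02 5a 36; K' ⊕ opad = 6d 35 68 30 5c.
Inner hash: even-index sum = 494 mod 256 = 238; odd-index sum = 353 mod 256 = 97 → ee 61.
Outer hash (recomputed tag): even-index sum = 402 mod 256 = 146; odd-index sum = 339 mod 256 = 83 → 92 53.
Recomputed tag = 9253; claimed = 9253 → match.

valid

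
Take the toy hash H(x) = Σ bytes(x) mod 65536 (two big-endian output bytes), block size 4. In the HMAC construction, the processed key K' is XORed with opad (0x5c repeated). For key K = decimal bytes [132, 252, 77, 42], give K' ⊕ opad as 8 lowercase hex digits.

d8a01176

Key decimal bytes [132, 252, 77, 42] = 84 fc 4d 2a is exactly B = 4 bytes: K' = 84 fc 4d 2a.
XOR each byte with 0x5c: 84⊕5c=d8, fc⊕5c=a0, 4d⊕5c=11, 2a⊕5c=76.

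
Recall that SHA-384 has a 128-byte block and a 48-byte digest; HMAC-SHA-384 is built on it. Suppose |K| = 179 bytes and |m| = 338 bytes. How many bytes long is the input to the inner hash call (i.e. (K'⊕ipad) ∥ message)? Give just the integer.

Key is 179 > 128 bytes, so it is hashed to 48 bytes then zero-padded to 128: |K'| = 128.
Inner input = (K'⊕ipad) ∥ m → 128 + 338 = 466 bytes.

466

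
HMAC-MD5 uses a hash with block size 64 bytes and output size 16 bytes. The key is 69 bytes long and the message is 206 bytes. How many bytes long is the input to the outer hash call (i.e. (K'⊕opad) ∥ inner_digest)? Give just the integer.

Key is 69 > 64 bytes, so it is hashed to 16 bytes then zero-padded to 64: |K'| = 64.
Outer input = (K'⊕opad) ∥ H(inner) → 64 + 16 = 80 bytes.

80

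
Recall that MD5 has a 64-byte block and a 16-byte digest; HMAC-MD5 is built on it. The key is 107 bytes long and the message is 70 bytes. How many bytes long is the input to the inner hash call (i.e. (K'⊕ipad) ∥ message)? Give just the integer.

Key is 107 > 64 bytes, so it is hashed to 16 bytes then zero-padded to 64: |K'| = 64.
Inner input = (K'⊕ipad) ∥ m → 64 + 70 = 134 bytes.

134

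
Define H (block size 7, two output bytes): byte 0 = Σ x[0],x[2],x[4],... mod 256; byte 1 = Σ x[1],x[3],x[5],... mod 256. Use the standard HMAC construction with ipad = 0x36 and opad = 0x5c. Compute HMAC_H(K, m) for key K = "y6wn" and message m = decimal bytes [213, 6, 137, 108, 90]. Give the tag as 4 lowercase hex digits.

4e66

Key "y6wn" = 79 36 77 6e is 4 bytes ≤ B = 7; zero-pad to 7 bytes: K' = 79 36 77 6e 00 00 00.
K' ⊕ ipad = 4f 00 41 58 36 36 36.  K' ⊕ opad = 25 6a 2b 32 5c 5c 5c.
Inner input = (K'⊕ipad) ∥ m = 4f 00 41 58 36 36 36 ∥ d5 06 89 6c 5a.
Inner hash: even-index sum = 366 mod 256 = 110; odd-index sum = 582 mod 256 = 70 → 6e 46.
Outer input = (K'⊕opad) ∥ inner = 25 6a 2b 32 5c 5c 5c ∥ 6e 46.
Outer hash (tag): even-index sum = 334 mod 256 = 78; odd-index sum = 358 mod 256 = 102 → 4e 66.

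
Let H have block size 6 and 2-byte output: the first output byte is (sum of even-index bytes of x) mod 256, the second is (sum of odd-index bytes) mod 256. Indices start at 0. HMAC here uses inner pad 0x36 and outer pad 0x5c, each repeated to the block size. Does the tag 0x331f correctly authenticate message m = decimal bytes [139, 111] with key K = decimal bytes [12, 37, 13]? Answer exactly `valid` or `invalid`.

valid

Key decimal bytes [12, 37, 13] = 0c 25 0d is 3 bytes ≤ B = 6; zero-pad to 6 bytes: K' = 0c 25 0d 00 00 00.
K' ⊕ ipad = 3a 13 3b 36 36 36; K' ⊕ opad = 50 79 51 5c 5c 5c.
Inner hash: even-index sum = 310 mod 256 = 54; odd-index sum = 238 mod 256 = 238 → 36 ee.
Outer hash (recomputed tag): even-index sum = 307 mod 256 = 51; odd-index sum = 543 mod 256 = 31 → 33 1f.
Recomputed tag = 331f; claimed = 331f → match.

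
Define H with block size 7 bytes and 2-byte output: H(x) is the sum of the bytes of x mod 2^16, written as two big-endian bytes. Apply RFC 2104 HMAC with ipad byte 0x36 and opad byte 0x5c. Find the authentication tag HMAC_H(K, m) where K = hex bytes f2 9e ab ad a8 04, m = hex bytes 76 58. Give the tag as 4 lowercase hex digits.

057c

Key hex bytes f2 9e ab ad a8 04 is 6 bytes ≤ B = 7; zero-pad to 7 bytes: K' = f2 9e ab ad a8 04 00.
K' ⊕ ipad = c4 a8 9d 9b 9e 32 36.  K' ⊕ opad = ae c2 f7 f1 f4 58 5c.
Inner input = (K'⊕ipad) ∥ m = c4 a8 9d 9b 9e 32 36 ∥ 76 58.
Inner hash: sum = 196+168+157+155+158+50+54+118+88 = 1144 → 04 78.
Outer input = (K'⊕opad) ∥ inner = ae c2 f7 f1 f4 58 5c ∥ 04 78.
Outer hash (tag): sum = 174+194+247+241+244+88+92+4+120 = 1404 → 05 7c.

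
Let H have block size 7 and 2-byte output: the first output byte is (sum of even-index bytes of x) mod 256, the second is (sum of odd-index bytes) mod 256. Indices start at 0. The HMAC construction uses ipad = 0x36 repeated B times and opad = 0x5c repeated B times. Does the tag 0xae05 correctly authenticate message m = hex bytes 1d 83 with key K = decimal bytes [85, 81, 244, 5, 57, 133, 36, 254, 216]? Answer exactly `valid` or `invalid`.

Key decimal bytes [85, 81, 244, 5, 57, 133, 36, 254, 216] = 55 51 f4 05 39 85 24 fe d8 is 9 bytes > B = 7, so hash it first: H(key) = 7e d9, then zero-pad to 7 bytes: K' = 7e d9 00 00 00 00 00.
K' ⊕ ipad = 48 ef 36 36 36 36 36; K' ⊕ opad = 22 85 5c 5c 5c 5c 5c.
Inner hash: even-index sum = 365 mod 256 = 109; odd-index sum = 376 mod 256 = 120 → 6d 78.
Outer hash (recomputed tag): even-index sum = 430 mod 256 = 174; odd-index sum = 426 mod 256 = 170 → ae aa.
Recomputed tag = aeaa; claimed = ae05 → mismatch.

invalid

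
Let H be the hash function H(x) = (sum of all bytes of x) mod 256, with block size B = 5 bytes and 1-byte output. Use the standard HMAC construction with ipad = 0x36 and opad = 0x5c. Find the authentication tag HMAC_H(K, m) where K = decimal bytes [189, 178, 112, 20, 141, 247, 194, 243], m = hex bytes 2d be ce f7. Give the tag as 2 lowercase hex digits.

82

Key decimal bytes [189, 178, 112, 20, 141, 247, 194, 243] = bd b2 70 14 8d f7 c2 f3 is 8 bytes > B = 5, so hash it first: H(key) = 2c, then zero-pad to 5 bytes: K' = 2c 00 00 00 00.
K' ⊕ ipad = 1a 36 36 36 36.  K' ⊕ opad = 70 5c 5c 5c 5c.
Inner input = (K'⊕ipad) ∥ m = 1a 36 36 36 36 ∥ 2d be ce f7.
Inner hash: sum = 26+54+54+54+54+45+190+206+247 = 930; mod 256 = 162 → a2.
Outer input = (K'⊕opad) ∥ inner = 70 5c 5c 5c 5c ∥ a2.
Outer hash (tag): sum = 112+92+92+92+92+162 = 642; mod 256 = 130 → 82.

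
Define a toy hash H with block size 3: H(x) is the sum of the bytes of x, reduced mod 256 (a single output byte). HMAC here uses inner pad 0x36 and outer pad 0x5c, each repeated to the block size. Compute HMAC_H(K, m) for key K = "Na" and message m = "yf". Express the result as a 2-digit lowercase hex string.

8f

Key "Na" = 4e 61 is 2 bytes ≤ B = 3; zero-pad to 3 bytes: K' = 4e 61 00.
K' ⊕ ipad = 78 57 36.  K' ⊕ opad = 12 3d 5c.
Inner input = (K'⊕ipad) ∥ m = 78 57 36 ∥ 79 66.
Inner hash: sum = 120+87+54+121+102 = 484; mod 256 = 228 → e4.
Outer input = (K'⊕opad) ∥ inner = 12 3d 5c ∥ e4.
Outer hash (tag): sum = 18+61+92+228 = 399; mod 256 = 143 → 8f.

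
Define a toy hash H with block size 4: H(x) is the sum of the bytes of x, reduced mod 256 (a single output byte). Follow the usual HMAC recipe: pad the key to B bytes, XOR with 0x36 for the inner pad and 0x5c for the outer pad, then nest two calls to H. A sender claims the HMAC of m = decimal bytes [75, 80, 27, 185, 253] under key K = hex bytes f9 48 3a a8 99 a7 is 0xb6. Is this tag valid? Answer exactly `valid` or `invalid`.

Key hex bytes f9 48 3a a8 99 a7 is 6 bytes > B = 4, so hash it first: H(key) = 63, then zero-pad to 4 bytes: K' = 63 00 00 00.
K' ⊕ ipad = 55 36 36 36; K' ⊕ opad = 3f 5c 5c 5c.
Inner hash: sum = 85+54+54+54+75+80+27+185+253 = 867; mod 256 = 99 → 63.
Outer hash (recomputed tag): sum = 63+92+92+92+99 = 438; mod 256 = 182 → b6.
Recomputed tag = b6; claimed = b6 → match.

valid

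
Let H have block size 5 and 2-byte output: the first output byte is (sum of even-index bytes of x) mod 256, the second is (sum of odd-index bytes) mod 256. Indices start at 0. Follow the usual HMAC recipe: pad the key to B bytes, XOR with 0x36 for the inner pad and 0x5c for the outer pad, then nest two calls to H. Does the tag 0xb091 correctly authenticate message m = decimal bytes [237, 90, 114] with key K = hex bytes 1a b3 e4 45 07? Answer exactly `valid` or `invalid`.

Key hex bytes 1a b3 e4 45 07 is exactly B = 5 bytes: K' = 1a b3 e4 45 07.
K' ⊕ ipad = 2c 85 d2 73 31; K' ⊕ opad = 46 ef b8 19 5b.
Inner hash: even-index sum = 393 mod 256 = 137; odd-index sum = 599 mod 256 = 87 → 89 57.
Outer hash (recomputed tag): even-index sum = 432 mod 256 = 176; odd-index sum = 401 mod 256 = 145 → b0 91.
Recomputed tag = b091; claimed = b091 → match.

valid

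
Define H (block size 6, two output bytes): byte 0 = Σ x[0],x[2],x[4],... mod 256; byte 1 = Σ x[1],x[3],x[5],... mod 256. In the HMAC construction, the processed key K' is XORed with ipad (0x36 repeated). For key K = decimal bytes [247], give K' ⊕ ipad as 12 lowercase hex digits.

Key decimal bytes [247] = f7 is 1 byte ≤ B = 6; zero-pad to 6 bytes: K' = f7 00 00 00 00 00.
XOR each byte with 0x36: f7⊕36=c1, 00⊕36=36, 00⊕36=36, 00⊕36=36, 00⊕36=36, 00⊕36=36.

c13636363636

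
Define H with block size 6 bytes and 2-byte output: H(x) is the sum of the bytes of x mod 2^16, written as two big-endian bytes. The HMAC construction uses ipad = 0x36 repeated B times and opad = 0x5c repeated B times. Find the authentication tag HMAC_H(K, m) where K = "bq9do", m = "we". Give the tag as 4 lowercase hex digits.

Key "bq9do" = 62 71 39 64 6f is 5 bytes ≤ B = 6; zero-pad to 6 bytes: K' = 62 71 39 64 6f 00.
K' ⊕ ipad = 54 47 0f 52 59 36.  K' ⊕ opad = 3e 2d 65 38 33 5c.
Inner input = (K'⊕ipad) ∥ m = 54 47 0f 52 59 36 ∥ 77 65.
Inner hash: sum = 84+71+15+82+89+54+119+101 = 615 → 02 67.
Outer input = (K'⊕opad) ∥ inner = 3e 2d 65 38 33 5c ∥ 02 67.
Outer hash (tag): sum = 62+45+101+56+51+92+2+103 = 512 → 02 00.

0200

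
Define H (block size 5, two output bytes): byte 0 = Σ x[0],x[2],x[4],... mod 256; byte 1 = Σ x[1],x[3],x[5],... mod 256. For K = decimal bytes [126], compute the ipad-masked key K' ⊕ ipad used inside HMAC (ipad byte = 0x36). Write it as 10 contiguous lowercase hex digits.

4836363636

Key decimal bytes [126] = 7e is 1 byte ≤ B = 5; zero-pad to 5 bytes: K' = 7e 00 00 00 00.
XOR each byte with 0x36: 7e⊕36=48, 00⊕36=36, 00⊕36=36, 00⊕36=36, 00⊕36=36.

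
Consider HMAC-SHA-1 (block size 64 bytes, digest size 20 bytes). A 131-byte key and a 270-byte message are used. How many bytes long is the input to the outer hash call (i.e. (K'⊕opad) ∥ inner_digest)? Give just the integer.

Key is 131 > 64 bytes, so it is hashed to 20 bytes then zero-padded to 64: |K'| = 64.
Outer input = (K'⊕opad) ∥ H(inner) → 64 + 20 = 84 bytes.

84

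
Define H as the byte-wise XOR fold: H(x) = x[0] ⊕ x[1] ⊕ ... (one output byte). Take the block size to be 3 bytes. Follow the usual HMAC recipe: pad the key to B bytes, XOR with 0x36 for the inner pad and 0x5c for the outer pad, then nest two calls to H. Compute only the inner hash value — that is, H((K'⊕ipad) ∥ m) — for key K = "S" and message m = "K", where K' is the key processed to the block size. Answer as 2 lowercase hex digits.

Key "S" = 53 is 1 byte ≤ B = 3; zero-pad to 3 bytes: K' = 53 00 00.
K' ⊕ ipad = 65 36 36.
Inner input = 65 36 36 ∥ 4b.
Inner hash: XOR 65⊕36⊕36⊕4b = 2e.

2e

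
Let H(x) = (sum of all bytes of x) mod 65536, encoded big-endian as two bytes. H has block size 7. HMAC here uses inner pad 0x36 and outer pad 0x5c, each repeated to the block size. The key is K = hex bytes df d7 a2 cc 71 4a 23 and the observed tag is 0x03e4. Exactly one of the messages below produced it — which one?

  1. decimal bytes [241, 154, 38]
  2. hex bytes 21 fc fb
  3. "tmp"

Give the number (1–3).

Key hex bytes df d7 a2 cc 71 4a 23 is exactly B = 7 bytes: K' = df d7 a2 cc 71 4a 23.
K' ⊕ ipad = e9 e1 94 fa 47 7c 15; K' ⊕ opad = 83 8b fe 90 2d 16 7f.
m1: inner = H(e9 e1 94 fa 47 7c 15 f1 9a 26) = 05 e1; tag = H(83 8b fe 90 2d 16 7f 05 e1) = 0444
m2: inner = H(e9 e1 94 fa 47 7c 15 21 fc fb) = 06 48; tag = H(83 8b fe 90 2d 16 7f 06 48) = 03ac
m3: inner = H(e9 e1 94 fa 47 7c 15 74 6d 70) = 05 81; tag = H(83 8b fe 90 2d 16 7f 05 81) = 03e4 ← matches

3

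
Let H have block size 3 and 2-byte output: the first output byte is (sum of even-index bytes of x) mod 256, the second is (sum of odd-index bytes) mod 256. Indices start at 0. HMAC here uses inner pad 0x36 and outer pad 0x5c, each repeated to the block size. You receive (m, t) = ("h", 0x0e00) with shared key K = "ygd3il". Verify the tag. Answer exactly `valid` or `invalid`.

Key "ygd3il" = 79 67 64 33 69 6c is 6 bytes > B = 3, so hash it first: H(key) = 46 06, then zero-pad to 3 bytes: K' = 46 06 00.
K' ⊕ ipad = 70 30 36; K' ⊕ opad = 1a 5a 5c.
Inner hash: even-index sum = 166 mod 256 = 166; odd-index sum = 152 mod 256 = 152 → a6 98.
Outer hash (recomputed tag): even-index sum = 270 mod 256 = 14; odd-index sum = 256 mod 256 = 0 → 0e 00.
Recomputed tag = 0e00; claimed = 0e00 → match.

valid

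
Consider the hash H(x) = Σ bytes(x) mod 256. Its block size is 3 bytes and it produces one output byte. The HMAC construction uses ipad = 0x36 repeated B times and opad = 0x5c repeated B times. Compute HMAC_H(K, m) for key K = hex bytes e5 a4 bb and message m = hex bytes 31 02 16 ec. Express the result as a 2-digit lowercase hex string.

Key hex bytes e5 a4 bb is exactly B = 3 bytes: K' = e5 a4 bb.
K' ⊕ ipad = d3 92 8d.  K' ⊕ opad = b9 f8 e7.
Inner input = (K'⊕ipad) ∥ m = d3 92 8d ∥ 31 02 16 ec.
Inner hash: sum = 211+146+141+49+2+22+236 = 807; mod 256 = 39 → 27.
Outer input = (K'⊕opad) ∥ inner = b9 f8 e7 ∥ 27.
Outer hash (tag): sum = 185+248+231+39 = 703; mod 256 = 191 → bf.

bf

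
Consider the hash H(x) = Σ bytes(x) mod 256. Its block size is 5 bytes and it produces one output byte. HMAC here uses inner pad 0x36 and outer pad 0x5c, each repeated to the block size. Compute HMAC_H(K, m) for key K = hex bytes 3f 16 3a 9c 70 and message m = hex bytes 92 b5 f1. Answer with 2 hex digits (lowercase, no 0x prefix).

Key hex bytes 3f 16 3a 9c 70 is exactly B = 5 bytes: K' = 3f 16 3a 9c 70.
K' ⊕ ipad = 09 20 0c aa 46.  K' ⊕ opad = 63 4a 66 c0 2c.
Inner input = (K'⊕ipad) ∥ m = 09 20 0c aa 46 ∥ 92 b5 f1.
Inner hash: sum = 9+32+12+170+70+146+181+241 = 861; mod 256 = 93 → 5d.
Outer input = (K'⊕opad) ∥ inner = 63 4a 66 c0 2c ∥ 5d.
Outer hash (tag): sum = 99+74+102+192+44+93 = 604; mod 256 = 92 → 5c.

5c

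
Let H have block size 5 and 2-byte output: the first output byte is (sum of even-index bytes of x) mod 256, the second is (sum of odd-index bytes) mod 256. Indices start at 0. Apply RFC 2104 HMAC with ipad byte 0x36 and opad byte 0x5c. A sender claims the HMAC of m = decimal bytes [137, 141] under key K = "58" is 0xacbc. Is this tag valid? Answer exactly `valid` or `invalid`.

invalid

Key "58" = 35 38 is 2 bytes ≤ B = 5; zero-pad to 5 bytes: K' = 35 38 00 00 00.
K' ⊕ ipad = 03 0e 36 36 36; K' ⊕ opad = 69 64 5c 5c 5c.
Inner hash: even-index sum = 252 mod 256 = 252; odd-index sum = 205 mod 256 = 205 → fc cd.
Outer hash (recomputed tag): even-index sum = 494 mod 256 = 238; odd-index sum = 444 mod 256 = 188 → ee bc.
Recomputed tag = eebc; claimed = acbc → mismatch.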